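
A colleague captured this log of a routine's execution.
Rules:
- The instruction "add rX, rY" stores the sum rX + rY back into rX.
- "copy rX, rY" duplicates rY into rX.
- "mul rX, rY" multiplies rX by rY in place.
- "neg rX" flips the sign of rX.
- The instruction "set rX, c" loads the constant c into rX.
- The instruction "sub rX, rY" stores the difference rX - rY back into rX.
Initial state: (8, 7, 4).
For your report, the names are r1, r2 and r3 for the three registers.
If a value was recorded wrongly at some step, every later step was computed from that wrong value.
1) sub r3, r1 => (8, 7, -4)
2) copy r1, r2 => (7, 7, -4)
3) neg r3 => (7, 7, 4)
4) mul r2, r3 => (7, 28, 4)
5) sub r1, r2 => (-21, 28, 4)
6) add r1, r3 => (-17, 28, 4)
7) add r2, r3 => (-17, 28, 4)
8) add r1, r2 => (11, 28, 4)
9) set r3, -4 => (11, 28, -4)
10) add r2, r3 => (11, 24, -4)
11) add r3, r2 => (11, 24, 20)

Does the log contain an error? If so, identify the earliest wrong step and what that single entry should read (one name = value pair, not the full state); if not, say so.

Recomputing the run from the initial state:
step 1: r1 = 8, r2 = 7, r3 = -4
step 2: r1 = 7, r2 = 7, r3 = -4
step 3: r1 = 7, r2 = 7, r3 = 4
step 4: r1 = 7, r2 = 28, r3 = 4
step 5: r1 = -21, r2 = 28, r3 = 4
step 6: r1 = -17, r2 = 28, r3 = 4
step 7: r1 = -17, r2 = 32, r3 = 4
step 8: r1 = 15, r2 = 32, r3 = 4
step 9: r1 = 15, r2 = 32, r3 = -4
step 10: r1 = 15, r2 = 28, r3 = -4
step 11: r1 = 15, r2 = 28, r3 = 24
The first disagreement with the log is at step 7, where the value should be r2 = 32.

step 7, r2 = 32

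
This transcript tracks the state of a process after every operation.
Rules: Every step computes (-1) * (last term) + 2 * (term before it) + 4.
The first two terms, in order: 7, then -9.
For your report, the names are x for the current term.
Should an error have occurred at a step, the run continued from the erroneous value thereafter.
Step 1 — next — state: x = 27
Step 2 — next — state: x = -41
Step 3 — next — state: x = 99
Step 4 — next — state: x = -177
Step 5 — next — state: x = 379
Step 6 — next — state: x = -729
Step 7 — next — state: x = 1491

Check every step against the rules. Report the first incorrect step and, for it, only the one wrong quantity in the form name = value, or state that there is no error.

Recomputing the run from the initial state:
step 1: x = 27
step 2: x = -41
step 3: x = 99
step 4: x = -177
step 5: x = 379
step 6: x = -729
step 7: x = 1491
This matches the transcript at every step.

no error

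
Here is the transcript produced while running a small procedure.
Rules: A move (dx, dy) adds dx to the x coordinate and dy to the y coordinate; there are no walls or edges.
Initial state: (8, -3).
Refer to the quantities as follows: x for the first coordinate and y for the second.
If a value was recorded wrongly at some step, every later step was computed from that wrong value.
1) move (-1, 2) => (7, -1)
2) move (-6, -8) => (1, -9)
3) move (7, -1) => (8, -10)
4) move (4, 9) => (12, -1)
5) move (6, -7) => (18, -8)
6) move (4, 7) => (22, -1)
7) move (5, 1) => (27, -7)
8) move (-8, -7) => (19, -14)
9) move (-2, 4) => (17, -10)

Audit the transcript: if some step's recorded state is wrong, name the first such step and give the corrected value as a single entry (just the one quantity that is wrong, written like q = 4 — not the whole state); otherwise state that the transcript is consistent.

step 7, y = 0

1. x = 8 + (-1) = 7, y = -3 + (2) = -1 (agrees with the transcript)
2. x = 7 + (-6) = 1, y = -1 + (-8) = -9 (verified)
3. x = 1 + (7) = 8, y = -9 + (-1) = -10 (no discrepancy)
4. x = 8 + (4) = 12, y = -10 + (9) = -1 (matches)
5. x = 12 + (6) = 18, y = -1 + (-7) = -8 (checks out)
6. x = 18 + (4) = 22, y = -8 + (7) = -1 (matches)
7. x = 22 + (5) = 27, y = -1 + (1) = 0 (not what was recorded)
First deviation found at step 7; the corrected entry is y = 0.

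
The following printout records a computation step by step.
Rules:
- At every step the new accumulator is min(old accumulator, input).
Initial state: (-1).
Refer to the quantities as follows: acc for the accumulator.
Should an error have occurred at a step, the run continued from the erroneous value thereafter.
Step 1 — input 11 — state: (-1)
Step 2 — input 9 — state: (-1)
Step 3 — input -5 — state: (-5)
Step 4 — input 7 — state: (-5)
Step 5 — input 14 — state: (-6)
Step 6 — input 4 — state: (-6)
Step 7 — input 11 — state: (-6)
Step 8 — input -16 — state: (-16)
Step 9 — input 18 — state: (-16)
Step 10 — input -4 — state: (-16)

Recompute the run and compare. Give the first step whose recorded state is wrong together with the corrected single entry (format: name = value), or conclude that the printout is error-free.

step 5, acc = -5

step 1: acc = min(-1, 11) = -1 -> exactly as logged
step 2: acc = min(-1, 9) = -1 -> agrees with the printout
step 3: acc = min(-1, -5) = -5 -> consistent with the printout
step 4: acc = min(-5, 7) = -5 -> consistent with the printout
step 5: acc = min(-5, 14) = -5 -> first mismatch against the printout
Conclusion: step 5 carries the first error; the entry should be acc = -5.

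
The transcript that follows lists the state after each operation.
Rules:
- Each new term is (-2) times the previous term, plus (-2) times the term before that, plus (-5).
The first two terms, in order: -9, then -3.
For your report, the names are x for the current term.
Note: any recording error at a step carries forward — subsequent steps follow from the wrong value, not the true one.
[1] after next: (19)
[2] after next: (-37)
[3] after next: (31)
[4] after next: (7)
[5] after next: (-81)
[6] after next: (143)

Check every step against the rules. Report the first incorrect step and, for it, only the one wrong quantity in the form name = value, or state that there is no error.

no error

1. x = -2*(-3) + (-2)*(-9) + (-5) = 19 (same as recorded)
2. x = -2*(19) + (-2)*(-3) + (-5) = -37 (in agreement)
3. x = -2*(-37) + (-2)*(19) + (-5) = 31 (checks out)
4. x = -2*(31) + (-2)*(-37) + (-5) = 7 (matches)
5. x = -2*(7) + (-2)*(31) + (-5) = -81 (consistent with the transcript)
6. x = -2*(-81) + (-2)*(7) + (-5) = 143 (verified)
All steps check out; nothing to correct.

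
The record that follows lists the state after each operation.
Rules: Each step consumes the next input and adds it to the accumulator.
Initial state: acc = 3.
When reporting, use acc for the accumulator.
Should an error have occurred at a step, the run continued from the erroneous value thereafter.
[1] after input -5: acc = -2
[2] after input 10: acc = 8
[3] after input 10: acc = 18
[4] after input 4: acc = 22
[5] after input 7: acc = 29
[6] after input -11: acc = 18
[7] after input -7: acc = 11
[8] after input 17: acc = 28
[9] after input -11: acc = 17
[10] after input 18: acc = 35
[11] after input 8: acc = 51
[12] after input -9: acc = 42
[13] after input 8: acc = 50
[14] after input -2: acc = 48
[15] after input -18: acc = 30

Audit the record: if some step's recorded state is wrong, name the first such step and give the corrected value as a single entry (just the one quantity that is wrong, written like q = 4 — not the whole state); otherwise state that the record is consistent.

Step 1: acc = 3 + -5 = -2 — no discrepancy.
Step 2: acc = -2 + 10 = 8 — checks out.
Step 3: acc = 8 + 10 = 18 — consistent with the record.
Step 4: acc = 18 + 4 = 22 — confirmed correct.
Step 5: acc = 22 + 7 = 29 — matches.
Step 6: acc = 29 + -11 = 18 — no discrepancy.
Step 7: acc = 18 + -7 = 11 — verified.
Step 8: acc = 11 + 17 = 28 — exactly as logged.
Step 9: acc = 28 + -11 = 17 — exactly as logged.
Step 10: acc = 17 + 18 = 35 — checks out.
Step 11: acc = 35 + 8 = 43 — the recorded entry deviates here.
That makes step 11 the first incorrect line — acc = 43 is what it should show.

step 11, acc = 43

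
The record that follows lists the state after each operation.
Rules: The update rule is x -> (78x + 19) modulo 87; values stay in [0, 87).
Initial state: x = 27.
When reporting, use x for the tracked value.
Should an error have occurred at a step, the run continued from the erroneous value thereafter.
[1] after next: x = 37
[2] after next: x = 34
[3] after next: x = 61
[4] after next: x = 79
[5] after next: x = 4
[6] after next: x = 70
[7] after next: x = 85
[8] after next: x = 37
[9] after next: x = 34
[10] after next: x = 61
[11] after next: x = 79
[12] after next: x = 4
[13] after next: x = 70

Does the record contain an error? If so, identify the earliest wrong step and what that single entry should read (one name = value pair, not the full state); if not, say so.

no error

1. x = (78*27 + 19) mod 87 = 37 (consistent with the record)
2. x = (78*37 + 19) mod 87 = 34 (verified)
3. x = (78*34 + 19) mod 87 = 61 (confirmed correct)
4. x = (78*61 + 19) mod 87 = 79 (matches)
5. x = (78*79 + 19) mod 87 = 4 (consistent with the record)
6. x = (78*4 + 19) mod 87 = 70 (same as recorded)
7. x = (78*70 + 19) mod 87 = 85 (agrees with the record)
8. x = (78*85 + 19) mod 87 = 37 (in agreement)
9. x = (78*37 + 19) mod 87 = 34 (agrees with the record)
10. x = (78*34 + 19) mod 87 = 61 (agrees with the record)
11. x = (78*61 + 19) mod 87 = 79 (checks out)
12. x = (78*79 + 19) mod 87 = 4 (verified)
13. x = (78*4 + 19) mod 87 = 70 (consistent with the record)
All steps check out; nothing to correct.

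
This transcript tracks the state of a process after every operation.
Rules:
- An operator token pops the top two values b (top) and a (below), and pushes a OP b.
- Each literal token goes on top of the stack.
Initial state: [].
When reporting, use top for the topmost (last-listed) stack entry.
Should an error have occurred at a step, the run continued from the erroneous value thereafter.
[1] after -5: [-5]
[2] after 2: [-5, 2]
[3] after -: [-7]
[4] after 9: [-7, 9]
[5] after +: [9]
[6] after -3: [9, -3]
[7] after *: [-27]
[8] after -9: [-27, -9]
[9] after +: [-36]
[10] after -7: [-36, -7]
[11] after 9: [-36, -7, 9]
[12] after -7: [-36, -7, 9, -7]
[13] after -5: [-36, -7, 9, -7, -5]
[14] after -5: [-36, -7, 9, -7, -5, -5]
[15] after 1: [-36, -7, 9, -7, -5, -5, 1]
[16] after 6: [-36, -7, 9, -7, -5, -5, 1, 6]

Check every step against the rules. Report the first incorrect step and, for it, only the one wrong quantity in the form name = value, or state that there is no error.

Recomputing the run from the initial state:
step 1: [-5]
step 2: [-5, 2]
step 3: [-7]
step 4: [-7, 9]
step 5: [2]
step 6: [2, -3]
step 7: [-6]
step 8: [-6, -9]
step 9: [-15]
step 10: [-15, -7]
step 11: [-15, -7, 9]
step 12: [-15, -7, 9, -7]
step 13: [-15, -7, 9, -7, -5]
step 14: [-15, -7, 9, -7, -5, -5]
step 15: [-15, -7, 9, -7, -5, -5, 1]
step 16: [-15, -7, 9, -7, -5, -5, 1, 6]
The first disagreement with the transcript is at step 5, where the value should be top = 2.

step 5, top = 2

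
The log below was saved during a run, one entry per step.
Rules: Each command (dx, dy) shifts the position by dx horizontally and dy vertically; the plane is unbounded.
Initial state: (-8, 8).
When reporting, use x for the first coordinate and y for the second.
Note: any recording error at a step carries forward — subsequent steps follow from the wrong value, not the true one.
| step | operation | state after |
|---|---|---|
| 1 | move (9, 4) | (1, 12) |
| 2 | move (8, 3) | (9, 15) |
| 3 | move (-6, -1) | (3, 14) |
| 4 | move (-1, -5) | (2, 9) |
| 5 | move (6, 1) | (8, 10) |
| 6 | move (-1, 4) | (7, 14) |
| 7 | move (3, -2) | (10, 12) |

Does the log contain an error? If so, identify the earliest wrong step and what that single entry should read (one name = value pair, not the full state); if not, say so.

Recomputing the run from the initial state:
step 1: x = 1, y = 12
step 2: x = 9, y = 15
step 3: x = 3, y = 14
step 4: x = 2, y = 9
step 5: x = 8, y = 10
step 6: x = 7, y = 14
step 7: x = 10, y = 12
This matches the log at every step.

no error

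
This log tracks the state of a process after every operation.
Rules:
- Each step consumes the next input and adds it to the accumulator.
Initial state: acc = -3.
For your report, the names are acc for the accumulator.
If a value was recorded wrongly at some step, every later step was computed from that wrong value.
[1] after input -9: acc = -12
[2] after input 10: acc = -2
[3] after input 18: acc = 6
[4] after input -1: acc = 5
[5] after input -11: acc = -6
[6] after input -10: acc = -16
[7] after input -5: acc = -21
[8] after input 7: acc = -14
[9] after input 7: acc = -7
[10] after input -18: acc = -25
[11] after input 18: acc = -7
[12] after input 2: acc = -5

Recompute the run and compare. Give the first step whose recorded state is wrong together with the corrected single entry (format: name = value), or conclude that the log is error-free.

Recomputing the run from the initial state:
step 1: acc = -12
step 2: acc = -2
step 3: acc = 16
step 4: acc = 15
step 5: acc = 4
step 6: acc = -6
step 7: acc = -11
step 8: acc = -4
step 9: acc = 3
step 10: acc = -15
step 11: acc = 3
step 12: acc = 5
The first disagreement with the log is at step 3, where the value should be acc = 16.

step 3, acc = 16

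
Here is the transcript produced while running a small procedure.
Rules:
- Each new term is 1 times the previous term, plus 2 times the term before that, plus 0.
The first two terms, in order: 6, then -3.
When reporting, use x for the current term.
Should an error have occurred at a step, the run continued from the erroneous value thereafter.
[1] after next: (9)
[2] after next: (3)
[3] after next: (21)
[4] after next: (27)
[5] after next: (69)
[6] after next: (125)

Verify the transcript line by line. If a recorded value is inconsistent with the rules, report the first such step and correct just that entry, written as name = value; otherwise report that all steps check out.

Step 1: x = 1*(-3) + (2)*(6) + (0) = 9 — no discrepancy.
Step 2: x = 1*(9) + (2)*(-3) + (0) = 3 — no discrepancy.
Step 3: x = 1*(3) + (2)*(9) + (0) = 21 — exactly as logged.
Step 4: x = 1*(21) + (2)*(3) + (0) = 27 — same as recorded.
Step 5: x = 1*(27) + (2)*(21) + (0) = 69 — consistent with the transcript.
Step 6: x = 1*(69) + (2)*(27) + (0) = 123 — the transcript disagrees here.
The earliest wrong entry is at step 6: it should read x = 123.

step 6, x = 123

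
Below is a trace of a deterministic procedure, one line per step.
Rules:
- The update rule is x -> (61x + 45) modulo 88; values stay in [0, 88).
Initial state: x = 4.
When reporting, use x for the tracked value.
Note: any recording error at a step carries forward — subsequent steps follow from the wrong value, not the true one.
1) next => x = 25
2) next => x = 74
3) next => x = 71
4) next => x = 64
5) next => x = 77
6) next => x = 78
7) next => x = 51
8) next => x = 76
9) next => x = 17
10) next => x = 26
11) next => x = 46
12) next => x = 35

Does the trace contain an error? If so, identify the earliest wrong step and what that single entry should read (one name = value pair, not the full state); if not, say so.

step 11, x = 47

1. x = (61*4 + 45) mod 88 = 25 (no discrepancy)
2. x = (61*25 + 45) mod 88 = 74 (matches)
3. x = (61*74 + 45) mod 88 = 71 (exactly as logged)
4. x = (61*71 + 45) mod 88 = 64 (confirmed correct)
5. x = (61*64 + 45) mod 88 = 77 (verified)
6. x = (61*77 + 45) mod 88 = 78 (exactly as logged)
7. x = (61*78 + 45) mod 88 = 51 (matches)
8. x = (61*51 + 45) mod 88 = 76 (verified)
9. x = (61*76 + 45) mod 88 = 17 (no discrepancy)
10. x = (61*17 + 45) mod 88 = 26 (in agreement)
11. x = (61*26 + 45) mod 88 = 47 (the recorded entry deviates here)
The audit stops at step 11: the recorded entry is wrong and should be x = 47.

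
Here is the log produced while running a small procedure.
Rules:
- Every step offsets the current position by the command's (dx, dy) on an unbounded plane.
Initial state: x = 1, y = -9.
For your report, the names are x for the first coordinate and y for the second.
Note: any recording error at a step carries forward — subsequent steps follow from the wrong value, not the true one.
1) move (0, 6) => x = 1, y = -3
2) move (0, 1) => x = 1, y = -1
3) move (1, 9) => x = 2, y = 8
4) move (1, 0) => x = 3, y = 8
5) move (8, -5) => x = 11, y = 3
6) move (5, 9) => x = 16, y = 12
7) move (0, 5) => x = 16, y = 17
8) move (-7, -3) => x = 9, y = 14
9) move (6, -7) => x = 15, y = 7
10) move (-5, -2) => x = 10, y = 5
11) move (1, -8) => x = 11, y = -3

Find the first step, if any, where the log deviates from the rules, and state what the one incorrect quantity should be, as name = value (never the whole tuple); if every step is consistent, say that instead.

step 1: x = 1 + (0) = 1, y = -9 + (6) = -3 -> verified
step 2: x = 1 + (0) = 1, y = -3 + (1) = -2 -> the log disagrees here
That makes step 2 the first incorrect line — y = -2 is what it should show.

step 2, y = -2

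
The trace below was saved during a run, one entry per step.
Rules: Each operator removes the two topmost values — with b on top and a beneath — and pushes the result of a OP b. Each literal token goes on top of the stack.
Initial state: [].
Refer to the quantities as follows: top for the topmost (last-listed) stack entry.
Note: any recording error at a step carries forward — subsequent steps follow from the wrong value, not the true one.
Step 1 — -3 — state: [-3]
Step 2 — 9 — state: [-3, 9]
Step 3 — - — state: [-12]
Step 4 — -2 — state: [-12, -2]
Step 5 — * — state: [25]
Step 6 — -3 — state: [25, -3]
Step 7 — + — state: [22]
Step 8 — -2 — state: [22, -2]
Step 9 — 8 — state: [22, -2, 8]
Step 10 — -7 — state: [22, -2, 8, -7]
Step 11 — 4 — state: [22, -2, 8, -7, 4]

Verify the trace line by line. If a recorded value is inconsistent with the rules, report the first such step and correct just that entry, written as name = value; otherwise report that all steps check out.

Recomputing the run from the initial state:
step 1: [-3]
step 2: [-3, 9]
step 3: [-12]
step 4: [-12, -2]
step 5: [24]
step 6: [24, -3]
step 7: [21]
step 8: [21, -2]
step 9: [21, -2, 8]
step 10: [21, -2, 8, -7]
step 11: [21, -2, 8, -7, 4]
The first disagreement with the trace is at step 5, where the value should be top = 24.

step 5, top = 24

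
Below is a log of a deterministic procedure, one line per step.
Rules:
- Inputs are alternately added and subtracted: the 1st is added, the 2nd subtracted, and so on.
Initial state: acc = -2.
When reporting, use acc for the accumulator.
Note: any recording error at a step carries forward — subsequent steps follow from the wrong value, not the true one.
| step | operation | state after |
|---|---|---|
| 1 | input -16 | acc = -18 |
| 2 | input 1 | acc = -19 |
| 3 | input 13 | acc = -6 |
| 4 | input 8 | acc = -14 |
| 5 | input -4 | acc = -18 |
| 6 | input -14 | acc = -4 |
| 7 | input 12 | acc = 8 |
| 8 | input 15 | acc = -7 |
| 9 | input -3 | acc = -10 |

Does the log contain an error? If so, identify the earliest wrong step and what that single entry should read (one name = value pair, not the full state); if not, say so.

Recomputing the run from the initial state:
step 1: acc = -18
step 2: acc = -19
step 3: acc = -6
step 4: acc = -14
step 5: acc = -18
step 6: acc = -4
step 7: acc = 8
step 8: acc = -7
step 9: acc = -10
This matches the log at every step.

no error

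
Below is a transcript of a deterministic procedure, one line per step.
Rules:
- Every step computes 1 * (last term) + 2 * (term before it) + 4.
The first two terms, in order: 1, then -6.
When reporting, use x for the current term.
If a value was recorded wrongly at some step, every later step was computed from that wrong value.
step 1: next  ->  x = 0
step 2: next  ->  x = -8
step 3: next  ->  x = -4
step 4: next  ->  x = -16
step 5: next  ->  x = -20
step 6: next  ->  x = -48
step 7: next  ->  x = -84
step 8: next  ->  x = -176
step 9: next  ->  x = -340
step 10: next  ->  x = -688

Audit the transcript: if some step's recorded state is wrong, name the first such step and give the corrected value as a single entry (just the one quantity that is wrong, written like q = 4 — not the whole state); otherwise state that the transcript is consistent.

Recomputing the run from the initial state:
step 1: x = 0
step 2: x = -8
step 3: x = -4
step 4: x = -16
step 5: x = -20
step 6: x = -48
step 7: x = -84
step 8: x = -176
step 9: x = -340
step 10: x = -688
This matches the transcript at every step.

no error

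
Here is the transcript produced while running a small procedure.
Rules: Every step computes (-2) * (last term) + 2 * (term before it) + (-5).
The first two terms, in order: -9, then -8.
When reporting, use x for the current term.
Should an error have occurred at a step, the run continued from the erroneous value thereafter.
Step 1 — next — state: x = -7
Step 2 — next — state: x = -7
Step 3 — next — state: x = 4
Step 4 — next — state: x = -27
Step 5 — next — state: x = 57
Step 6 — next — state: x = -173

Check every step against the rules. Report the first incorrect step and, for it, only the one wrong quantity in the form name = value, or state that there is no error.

1. x = -2*(-8) + (2)*(-9) + (-5) = -7 (same as recorded)
2. x = -2*(-7) + (2)*(-8) + (-5) = -7 (verified)
3. x = -2*(-7) + (2)*(-7) + (-5) = -5 (the recorded entry deviates here)
First incorrect step: 3; the correct value is x = -5.

step 3, x = -5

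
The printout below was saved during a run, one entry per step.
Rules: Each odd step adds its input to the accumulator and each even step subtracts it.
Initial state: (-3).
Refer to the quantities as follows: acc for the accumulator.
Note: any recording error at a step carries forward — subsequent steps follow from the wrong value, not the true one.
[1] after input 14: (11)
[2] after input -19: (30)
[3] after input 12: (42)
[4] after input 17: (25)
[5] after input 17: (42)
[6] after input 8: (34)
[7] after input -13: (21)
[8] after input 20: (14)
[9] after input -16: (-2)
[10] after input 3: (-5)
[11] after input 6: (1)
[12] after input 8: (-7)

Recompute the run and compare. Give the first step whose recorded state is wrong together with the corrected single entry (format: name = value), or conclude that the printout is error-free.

step 8, acc = 1

step 1: acc = -3 + 14 = 11 -> verified
step 2: acc = 11 - -19 = 30 -> consistent with the printout
step 3: acc = 30 + 12 = 42 -> no discrepancy
step 4: acc = 42 - 17 = 25 -> checks out
step 5: acc = 25 + 17 = 42 -> no discrepancy
step 6: acc = 42 - 8 = 34 -> exactly as logged
step 7: acc = 34 + -13 = 21 -> same as recorded
step 8: acc = 21 - 20 = 1 -> the recorded entry deviates here
So the first discrepancy is step 8, where the right value is acc = 1.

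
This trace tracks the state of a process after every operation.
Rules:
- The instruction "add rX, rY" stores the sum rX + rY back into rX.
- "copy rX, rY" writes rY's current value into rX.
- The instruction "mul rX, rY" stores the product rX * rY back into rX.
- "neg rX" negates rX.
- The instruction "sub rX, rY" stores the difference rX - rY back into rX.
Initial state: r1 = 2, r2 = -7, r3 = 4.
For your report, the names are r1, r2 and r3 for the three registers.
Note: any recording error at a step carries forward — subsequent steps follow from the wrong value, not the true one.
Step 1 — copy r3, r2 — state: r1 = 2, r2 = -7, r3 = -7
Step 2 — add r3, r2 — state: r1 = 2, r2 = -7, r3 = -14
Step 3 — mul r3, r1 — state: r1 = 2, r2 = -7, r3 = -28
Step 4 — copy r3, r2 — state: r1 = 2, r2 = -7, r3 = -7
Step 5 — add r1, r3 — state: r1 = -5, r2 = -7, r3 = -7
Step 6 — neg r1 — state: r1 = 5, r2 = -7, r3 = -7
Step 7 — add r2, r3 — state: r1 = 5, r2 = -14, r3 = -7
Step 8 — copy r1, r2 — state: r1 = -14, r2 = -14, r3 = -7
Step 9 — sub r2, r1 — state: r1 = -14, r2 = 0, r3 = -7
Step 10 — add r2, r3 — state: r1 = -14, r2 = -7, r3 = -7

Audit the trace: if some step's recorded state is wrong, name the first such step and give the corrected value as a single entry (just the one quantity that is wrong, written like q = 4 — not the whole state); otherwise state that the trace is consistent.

Recomputing the run from the initial state:
step 1: r1 = 2, r2 = -7, r3 = -7
step 2: r1 = 2, r2 = -7, r3 = -14
step 3: r1 = 2, r2 = -7, r3 = -28
step 4: r1 = 2, r2 = -7, r3 = -7
step 5: r1 = -5, r2 = -7, r3 = -7
step 6: r1 = 5, r2 = -7, r3 = -7
step 7: r1 = 5, r2 = -14, r3 = -7
step 8: r1 = -14, r2 = -14, r3 = -7
step 9: r1 = -14, r2 = 0, r3 = -7
step 10: r1 = -14, r2 = -7, r3 = -7
This matches the trace at every step.

no error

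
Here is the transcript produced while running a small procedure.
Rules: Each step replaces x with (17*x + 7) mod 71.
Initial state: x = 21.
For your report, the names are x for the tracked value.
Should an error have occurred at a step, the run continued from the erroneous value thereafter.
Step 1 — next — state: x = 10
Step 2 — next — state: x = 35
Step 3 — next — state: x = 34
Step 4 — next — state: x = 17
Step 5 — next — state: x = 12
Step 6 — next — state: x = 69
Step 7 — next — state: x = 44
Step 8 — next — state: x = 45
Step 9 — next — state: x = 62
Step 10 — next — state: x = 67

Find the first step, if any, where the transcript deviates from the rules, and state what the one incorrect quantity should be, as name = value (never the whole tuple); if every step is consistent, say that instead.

Step 1: x = (17*21 + 7) mod 71 = 9 — not what was recorded.
Step 1 is the first one off; corrected, x = 9.

step 1, x = 9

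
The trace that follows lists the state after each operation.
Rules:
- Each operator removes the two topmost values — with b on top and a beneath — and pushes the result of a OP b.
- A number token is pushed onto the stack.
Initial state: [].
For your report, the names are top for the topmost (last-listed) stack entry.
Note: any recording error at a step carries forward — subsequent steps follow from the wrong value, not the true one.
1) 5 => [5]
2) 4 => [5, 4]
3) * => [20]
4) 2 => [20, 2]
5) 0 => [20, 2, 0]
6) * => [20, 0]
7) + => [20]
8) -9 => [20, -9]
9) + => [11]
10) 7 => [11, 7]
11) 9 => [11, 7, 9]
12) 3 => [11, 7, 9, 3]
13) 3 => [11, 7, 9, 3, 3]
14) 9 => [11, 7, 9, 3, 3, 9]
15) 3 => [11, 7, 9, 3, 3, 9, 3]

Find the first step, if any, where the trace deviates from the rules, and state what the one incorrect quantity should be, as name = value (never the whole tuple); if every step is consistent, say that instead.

Recomputing the run from the initial state:
step 1: [5]
step 2: [5, 4]
step 3: [20]
step 4: [20, 2]
step 5: [20, 2, 0]
step 6: [20, 0]
step 7: [20]
step 8: [20, -9]
step 9: [11]
step 10: [11, 7]
step 11: [11, 7, 9]
step 12: [11, 7, 9, 3]
step 13: [11, 7, 9, 3, 3]
step 14: [11, 7, 9, 3, 3, 9]
step 15: [11, 7, 9, 3, 3, 9, 3]
This matches the trace at every step.

no error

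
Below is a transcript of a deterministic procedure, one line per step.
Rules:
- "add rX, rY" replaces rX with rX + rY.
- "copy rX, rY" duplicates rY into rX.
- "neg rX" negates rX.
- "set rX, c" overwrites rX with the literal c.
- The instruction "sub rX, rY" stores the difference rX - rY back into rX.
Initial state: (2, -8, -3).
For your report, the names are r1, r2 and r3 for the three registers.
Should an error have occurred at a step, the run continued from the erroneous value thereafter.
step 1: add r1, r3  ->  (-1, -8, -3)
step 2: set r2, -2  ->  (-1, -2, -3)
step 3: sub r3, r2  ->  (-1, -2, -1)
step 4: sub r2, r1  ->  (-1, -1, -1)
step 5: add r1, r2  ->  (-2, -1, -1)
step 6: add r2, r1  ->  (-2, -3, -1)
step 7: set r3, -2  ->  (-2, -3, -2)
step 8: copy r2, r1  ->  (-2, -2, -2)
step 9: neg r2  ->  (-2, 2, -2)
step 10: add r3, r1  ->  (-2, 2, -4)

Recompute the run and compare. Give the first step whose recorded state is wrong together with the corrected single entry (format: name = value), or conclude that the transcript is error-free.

no error

step 1: r1 = 2 + -3 = -1 -> in agreement
step 2: r2 = -2 -> agrees with the transcript
step 3: r3 = -3 - -2 = -1 -> verified
step 4: r2 = -2 - -1 = -1 -> agrees with the transcript
step 5: r1 = -1 + -1 = -2 -> consistent with the transcript
step 6: r2 = -1 + -2 = -3 -> checks out
step 7: r3 = -2 -> in agreement
step 8: r2 = -2 -> agrees with the transcript
step 9: r2 = -(-2) = 2 -> consistent with the transcript
step 10: r3 = -2 + -2 = -4 -> checks out
All steps check out; nothing to correct.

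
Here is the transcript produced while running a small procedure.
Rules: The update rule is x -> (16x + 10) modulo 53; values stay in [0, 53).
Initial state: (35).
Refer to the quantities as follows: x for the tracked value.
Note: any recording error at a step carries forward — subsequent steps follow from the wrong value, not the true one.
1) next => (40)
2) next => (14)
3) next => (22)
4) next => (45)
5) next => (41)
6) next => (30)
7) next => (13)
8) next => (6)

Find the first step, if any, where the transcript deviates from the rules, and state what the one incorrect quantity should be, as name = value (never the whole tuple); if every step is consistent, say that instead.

step 4, x = 44

1. x = (16*35 + 10) mod 53 = 40 (exactly as logged)
2. x = (16*40 + 10) mod 53 = 14 (matches)
3. x = (16*14 + 10) mod 53 = 22 (in agreement)
4. x = (16*22 + 10) mod 53 = 44 (the entry is off here)
First deviation found at step 4; the corrected entry is x = 44.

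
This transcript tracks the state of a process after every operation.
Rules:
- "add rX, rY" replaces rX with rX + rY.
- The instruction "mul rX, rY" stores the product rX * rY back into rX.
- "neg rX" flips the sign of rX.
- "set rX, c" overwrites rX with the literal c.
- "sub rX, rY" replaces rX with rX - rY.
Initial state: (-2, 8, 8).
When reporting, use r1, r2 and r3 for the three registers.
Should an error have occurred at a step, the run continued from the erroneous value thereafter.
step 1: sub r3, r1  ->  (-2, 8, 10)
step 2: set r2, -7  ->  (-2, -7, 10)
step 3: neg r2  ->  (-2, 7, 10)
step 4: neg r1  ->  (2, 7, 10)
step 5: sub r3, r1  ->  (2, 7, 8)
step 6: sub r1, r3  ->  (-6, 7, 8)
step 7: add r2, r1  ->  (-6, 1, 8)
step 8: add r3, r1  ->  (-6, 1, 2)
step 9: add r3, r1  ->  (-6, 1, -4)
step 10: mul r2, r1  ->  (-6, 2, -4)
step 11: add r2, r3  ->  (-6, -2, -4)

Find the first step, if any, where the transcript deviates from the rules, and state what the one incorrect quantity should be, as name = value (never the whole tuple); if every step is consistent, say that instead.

step 10, r2 = -6

1. r3 = 8 - -2 = 10 (verified)
2. r2 = -7 (confirmed correct)
3. r2 = -(-7) = 7 (exactly as logged)
4. r1 = -(-2) = 2 (checks out)
5. r3 = 10 - 2 = 8 (verified)
6. r1 = 2 - 8 = -6 (verified)
7. r2 = 7 + -6 = 1 (same as recorded)
8. r3 = 8 + -6 = 2 (confirmed correct)
9. r3 = 2 + -6 = -4 (verified)
10. r2 = 1 * -6 = -6 (the transcript has a different value)
First incorrect step: 10; the correct value is r2 = -6.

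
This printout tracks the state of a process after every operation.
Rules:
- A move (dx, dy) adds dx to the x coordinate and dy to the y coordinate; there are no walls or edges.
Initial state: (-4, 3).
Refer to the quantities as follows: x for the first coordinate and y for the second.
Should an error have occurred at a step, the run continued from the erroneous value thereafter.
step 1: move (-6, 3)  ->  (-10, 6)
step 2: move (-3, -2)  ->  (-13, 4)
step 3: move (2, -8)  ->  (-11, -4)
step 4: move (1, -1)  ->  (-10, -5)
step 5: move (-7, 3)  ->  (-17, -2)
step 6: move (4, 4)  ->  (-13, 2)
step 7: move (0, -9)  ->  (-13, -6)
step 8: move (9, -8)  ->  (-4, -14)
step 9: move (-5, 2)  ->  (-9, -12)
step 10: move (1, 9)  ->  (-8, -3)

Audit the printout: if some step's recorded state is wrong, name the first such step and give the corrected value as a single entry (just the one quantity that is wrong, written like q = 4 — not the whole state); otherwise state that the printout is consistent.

Step 1: x = -4 + (-6) = -10, y = 3 + (3) = 6 — verified.
Step 2: x = -10 + (-3) = -13, y = 6 + (-2) = 4 — matches.
Step 3: x = -13 + (2) = -11, y = 4 + (-8) = -4 — same as recorded.
Step 4: x = -11 + (1) = -10, y = -4 + (-1) = -5 — exactly as logged.
Step 5: x = -10 + (-7) = -17, y = -5 + (3) = -2 — verified.
Step 6: x = -17 + (4) = -13, y = -2 + (4) = 2 — no discrepancy.
Step 7: x = -13 + (0) = -13, y = 2 + (-9) = -7 — this is not what the printout shows.
The earliest wrong entry is at step 7: it should read y = -7.

step 7, y = -7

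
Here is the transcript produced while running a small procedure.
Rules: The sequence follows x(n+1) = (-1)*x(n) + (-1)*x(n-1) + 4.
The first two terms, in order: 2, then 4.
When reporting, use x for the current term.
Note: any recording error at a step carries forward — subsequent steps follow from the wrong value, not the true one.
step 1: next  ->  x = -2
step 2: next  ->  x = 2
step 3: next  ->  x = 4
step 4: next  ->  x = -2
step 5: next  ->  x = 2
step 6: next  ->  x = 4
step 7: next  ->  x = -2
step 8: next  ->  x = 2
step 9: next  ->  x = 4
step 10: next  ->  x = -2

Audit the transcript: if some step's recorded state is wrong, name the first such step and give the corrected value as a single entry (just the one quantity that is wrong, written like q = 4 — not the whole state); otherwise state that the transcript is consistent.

1. x = -1*(4) + (-1)*(2) + (4) = -2 (agrees with the transcript)
2. x = -1*(-2) + (-1)*(4) + (4) = 2 (matches)
3. x = -1*(2) + (-1)*(-2) + (4) = 4 (verified)
4. x = -1*(4) + (-1)*(2) + (4) = -2 (no discrepancy)
5. x = -1*(-2) + (-1)*(4) + (4) = 2 (in agreement)
6. x = -1*(2) + (-1)*(-2) + (4) = 4 (checks out)
7. x = -1*(4) + (-1)*(2) + (4) = -2 (matches)
8. x = -1*(-2) + (-1)*(4) + (4) = 2 (no discrepancy)
9. x = -1*(2) + (-1)*(-2) + (4) = 4 (confirmed correct)
10. x = -1*(4) + (-1)*(2) + (4) = -2 (verified)
Every step is consistent.

no error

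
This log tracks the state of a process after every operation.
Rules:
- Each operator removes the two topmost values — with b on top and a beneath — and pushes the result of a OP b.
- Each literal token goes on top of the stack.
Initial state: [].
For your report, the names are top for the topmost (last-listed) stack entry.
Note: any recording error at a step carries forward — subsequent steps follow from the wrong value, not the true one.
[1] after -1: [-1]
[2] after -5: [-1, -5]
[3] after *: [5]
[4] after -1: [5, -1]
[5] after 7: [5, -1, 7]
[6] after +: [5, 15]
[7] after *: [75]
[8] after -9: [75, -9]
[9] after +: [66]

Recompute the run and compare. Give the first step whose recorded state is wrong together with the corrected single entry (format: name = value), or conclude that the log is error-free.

1. push -1: top = -1 (consistent with the log)
2. push -5: top = -5 (checks out)
3. -1 * -5 = 5 (no discrepancy)
4. push -1: top = -1 (checks out)
5. push 7: top = 7 (matches)
6. -1 + 7 = 6 (the log has a different value)
Conclusion: step 6 carries the first error; the entry should be top = 6.

step 6, top = 6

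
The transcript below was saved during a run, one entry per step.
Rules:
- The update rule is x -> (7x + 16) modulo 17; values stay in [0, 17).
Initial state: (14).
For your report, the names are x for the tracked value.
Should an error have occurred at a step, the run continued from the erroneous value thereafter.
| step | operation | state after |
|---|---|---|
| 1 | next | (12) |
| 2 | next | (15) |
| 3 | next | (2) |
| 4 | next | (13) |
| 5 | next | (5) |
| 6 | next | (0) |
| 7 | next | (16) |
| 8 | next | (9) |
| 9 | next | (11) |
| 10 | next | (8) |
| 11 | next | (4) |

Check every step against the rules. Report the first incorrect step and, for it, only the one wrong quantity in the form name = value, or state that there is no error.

no error

1. x = (7*14 + 16) mod 17 = 12 (matches)
2. x = (7*12 + 16) mod 17 = 15 (exactly as logged)
3. x = (7*15 + 16) mod 17 = 2 (confirmed correct)
4. x = (7*2 + 16) mod 17 = 13 (verified)
5. x = (7*13 + 16) mod 17 = 5 (verified)
6. x = (7*5 + 16) mod 17 = 0 (agrees with the transcript)
7. x = (7*0 + 16) mod 17 = 16 (verified)
8. x = (7*16 + 16) mod 17 = 9 (agrees with the transcript)
9. x = (7*9 + 16) mod 17 = 11 (exactly as logged)
10. x = (7*11 + 16) mod 17 = 8 (checks out)
11. x = (7*8 + 16) mod 17 = 4 (same as recorded)
The recomputation confirms every line.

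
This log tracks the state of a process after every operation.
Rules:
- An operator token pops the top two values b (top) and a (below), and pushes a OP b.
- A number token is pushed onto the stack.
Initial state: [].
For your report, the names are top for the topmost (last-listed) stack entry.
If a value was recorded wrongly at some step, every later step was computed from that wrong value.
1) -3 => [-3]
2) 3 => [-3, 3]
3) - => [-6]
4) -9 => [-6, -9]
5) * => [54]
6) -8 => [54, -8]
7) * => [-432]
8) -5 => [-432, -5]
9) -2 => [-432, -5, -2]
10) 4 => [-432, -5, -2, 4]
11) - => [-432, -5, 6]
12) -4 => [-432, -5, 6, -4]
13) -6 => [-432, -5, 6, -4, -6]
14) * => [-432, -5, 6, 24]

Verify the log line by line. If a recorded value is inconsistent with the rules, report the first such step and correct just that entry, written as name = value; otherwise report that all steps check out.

step 11, top = -6

Recomputing the run from the initial state:
step 1: [-3]
step 2: [-3, 3]
step 3: [-6]
step 4: [-6, -9]
step 5: [54]
step 6: [54, -8]
step 7: [-432]
step 8: [-432, -5]
step 9: [-432, -5, -2]
step 10: [-432, -5, -2, 4]
step 11: [-432, -5, -6]
step 12: [-432, -5, -6, -4]
step 13: [-432, -5, -6, -4, -6]
step 14: [-432, -5, -6, 24]
The first disagreement with the log is at step 11, where the value should be top = -6.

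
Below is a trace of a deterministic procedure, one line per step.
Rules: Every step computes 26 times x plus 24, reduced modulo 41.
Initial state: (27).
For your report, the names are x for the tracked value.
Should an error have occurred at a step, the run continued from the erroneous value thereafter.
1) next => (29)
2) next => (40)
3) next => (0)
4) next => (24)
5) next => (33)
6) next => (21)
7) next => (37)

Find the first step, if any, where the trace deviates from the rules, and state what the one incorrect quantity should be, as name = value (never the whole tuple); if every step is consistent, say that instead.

step 3, x = 39

Step 1: x = (26*27 + 24) mod 41 = 29 — checks out.
Step 2: x = (26*29 + 24) mod 41 = 40 — exactly as logged.
Step 3: x = (26*40 + 24) mod 41 = 39 — the trace disagrees here.
That makes step 3 the first incorrect line — x = 39 is what it should show.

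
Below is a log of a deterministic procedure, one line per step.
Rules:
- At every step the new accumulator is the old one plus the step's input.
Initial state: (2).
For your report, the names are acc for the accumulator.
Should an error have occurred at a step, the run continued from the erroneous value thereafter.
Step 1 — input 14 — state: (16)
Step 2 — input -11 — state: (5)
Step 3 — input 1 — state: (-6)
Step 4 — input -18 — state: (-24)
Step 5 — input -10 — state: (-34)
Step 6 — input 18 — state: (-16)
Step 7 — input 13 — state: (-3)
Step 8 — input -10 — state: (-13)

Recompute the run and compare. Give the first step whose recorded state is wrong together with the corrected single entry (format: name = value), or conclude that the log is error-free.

step 3, acc = 6

Step 1: acc = 2 + 14 = 16 — checks out.
Step 2: acc = 16 + -11 = 5 — agrees with the log.
Step 3: acc = 5 + 1 = 6 — the log disagrees here.
Step 3 is the first one off; corrected, acc = 6.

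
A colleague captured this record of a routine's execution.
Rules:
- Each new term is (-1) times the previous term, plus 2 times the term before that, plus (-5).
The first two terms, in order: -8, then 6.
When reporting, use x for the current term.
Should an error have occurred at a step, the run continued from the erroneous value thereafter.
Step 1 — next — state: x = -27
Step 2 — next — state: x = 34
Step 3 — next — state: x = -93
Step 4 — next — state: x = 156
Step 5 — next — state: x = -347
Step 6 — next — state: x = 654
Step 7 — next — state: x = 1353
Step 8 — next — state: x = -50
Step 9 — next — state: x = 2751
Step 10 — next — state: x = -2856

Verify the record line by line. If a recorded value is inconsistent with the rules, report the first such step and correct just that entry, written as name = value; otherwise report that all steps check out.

step 1: x = -1*(6) + (2)*(-8) + (-5) = -27 -> checks out
step 2: x = -1*(-27) + (2)*(6) + (-5) = 34 -> no discrepancy
step 3: x = -1*(34) + (2)*(-27) + (-5) = -93 -> in agreement
step 4: x = -1*(-93) + (2)*(34) + (-5) = 156 -> same as recorded
step 5: x = -1*(156) + (2)*(-93) + (-5) = -347 -> checks out
step 6: x = -1*(-347) + (2)*(156) + (-5) = 654 -> checks out
step 7: x = -1*(654) + (2)*(-347) + (-5) = -1353 -> the recorded entry deviates here
The earliest wrong entry is at step 7: it should read x = -1353.

step 7, x = -1353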